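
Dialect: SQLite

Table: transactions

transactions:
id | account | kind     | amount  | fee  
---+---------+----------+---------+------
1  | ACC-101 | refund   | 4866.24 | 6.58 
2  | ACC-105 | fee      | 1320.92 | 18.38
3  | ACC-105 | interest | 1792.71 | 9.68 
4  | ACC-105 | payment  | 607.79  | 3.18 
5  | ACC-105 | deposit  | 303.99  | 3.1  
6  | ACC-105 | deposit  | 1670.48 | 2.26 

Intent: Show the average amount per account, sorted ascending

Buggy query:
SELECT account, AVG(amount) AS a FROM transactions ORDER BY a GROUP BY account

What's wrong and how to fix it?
Bug: ORDER BY appears before GROUP BY; SQL clause order requires GROUP BY first

Fix: Move ORDER BY to the end, after GROUP BY

Corrected query:
SELECT account, AVG(amount) AS a FROM transactions GROUP BY account ORDER BY a

Result:
account | a       
--------+---------
ACC-105 | 1139.178
ACC-101 | 4866.24 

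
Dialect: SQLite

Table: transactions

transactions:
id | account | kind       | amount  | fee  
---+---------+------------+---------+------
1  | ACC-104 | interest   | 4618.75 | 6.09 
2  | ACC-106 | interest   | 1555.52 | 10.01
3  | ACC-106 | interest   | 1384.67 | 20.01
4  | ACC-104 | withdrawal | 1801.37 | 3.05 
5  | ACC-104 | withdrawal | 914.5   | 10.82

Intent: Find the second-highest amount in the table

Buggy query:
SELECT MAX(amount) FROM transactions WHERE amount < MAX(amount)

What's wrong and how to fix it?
Bug: MAX(amount) on the right of the comparison is an aggregate-in-WHERE error

Fix: Put the inner MAX in a scalar subquery

Corrected query:
SELECT MAX(amount) FROM transactions WHERE amount < (SELECT MAX(amount) FROM transactions)

Result:
MAX(amount)
-----------
1801.37    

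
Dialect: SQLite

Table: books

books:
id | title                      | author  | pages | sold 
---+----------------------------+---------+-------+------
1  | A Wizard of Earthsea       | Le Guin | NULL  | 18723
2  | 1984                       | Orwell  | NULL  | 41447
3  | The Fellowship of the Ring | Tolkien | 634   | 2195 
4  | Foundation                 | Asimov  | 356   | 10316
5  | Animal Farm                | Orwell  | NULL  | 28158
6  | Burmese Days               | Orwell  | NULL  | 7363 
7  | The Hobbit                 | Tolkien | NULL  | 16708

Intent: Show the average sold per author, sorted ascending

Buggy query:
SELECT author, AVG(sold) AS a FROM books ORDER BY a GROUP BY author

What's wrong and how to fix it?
Bug: ORDER BY appears before GROUP BY; SQL clause order requires GROUP BY first

Fix: Move ORDER BY to the end, after GROUP BY

Corrected query:
SELECT author, AVG(sold) AS a FROM books GROUP BY author ORDER BY a

Result:
author  | a     
--------+-------
Tolkien | 9451.5
Asimov  | 10316 
Le Guin | 18723 
Orwell  | 25656 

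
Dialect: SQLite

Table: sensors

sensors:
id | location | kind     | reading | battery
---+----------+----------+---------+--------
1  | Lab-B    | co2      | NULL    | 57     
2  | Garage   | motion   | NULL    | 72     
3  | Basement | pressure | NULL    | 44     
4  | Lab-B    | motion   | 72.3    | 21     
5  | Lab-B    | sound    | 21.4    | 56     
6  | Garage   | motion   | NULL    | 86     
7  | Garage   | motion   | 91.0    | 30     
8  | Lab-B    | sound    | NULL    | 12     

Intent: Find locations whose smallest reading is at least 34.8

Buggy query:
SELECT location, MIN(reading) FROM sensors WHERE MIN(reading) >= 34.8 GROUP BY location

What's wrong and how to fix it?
Bug: Aggregates like MIN are computed per group after WHERE runs

Fix: Use HAVING for the per-group MIN condition

Corrected query:
SELECT location, MIN(reading) FROM sensors GROUP BY location HAVING MIN(reading) >= 34.8

Result:
location | MIN(reading)
---------+-------------
Garage   | 91          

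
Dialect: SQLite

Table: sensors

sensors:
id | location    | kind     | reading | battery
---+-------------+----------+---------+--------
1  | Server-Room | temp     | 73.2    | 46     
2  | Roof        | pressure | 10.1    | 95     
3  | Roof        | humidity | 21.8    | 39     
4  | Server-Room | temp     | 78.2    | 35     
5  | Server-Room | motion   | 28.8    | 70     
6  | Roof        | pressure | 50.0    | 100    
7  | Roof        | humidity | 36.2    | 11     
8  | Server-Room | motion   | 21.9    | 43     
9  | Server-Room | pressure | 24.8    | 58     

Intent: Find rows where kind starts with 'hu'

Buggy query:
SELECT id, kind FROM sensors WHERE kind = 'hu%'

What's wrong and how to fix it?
Bug: '=' compares the literal string including the % character; pattern matching needs LIKE

Fix: Replace '=' with LIKE so 'hu%' is treated as a pattern

Corrected query:
SELECT id, kind FROM sensors WHERE kind LIKE 'hu%'

Result:
id | kind    
---+---------
3  | humidity
7  | humidity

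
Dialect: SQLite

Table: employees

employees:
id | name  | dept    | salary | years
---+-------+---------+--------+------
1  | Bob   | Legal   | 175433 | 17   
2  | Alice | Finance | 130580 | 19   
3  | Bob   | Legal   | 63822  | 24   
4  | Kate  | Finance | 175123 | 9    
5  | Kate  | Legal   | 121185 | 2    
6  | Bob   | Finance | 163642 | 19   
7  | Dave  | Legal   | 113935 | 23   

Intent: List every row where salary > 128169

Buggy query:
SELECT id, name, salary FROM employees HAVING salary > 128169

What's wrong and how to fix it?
Bug: This is a non-aggregate query (no GROUP BY, no aggregates), so in SQLite the HAVING clause is invalid here; a row-level condition belongs in WHERE

Fix: Use WHERE for row-level filtering

Corrected query:
SELECT id, name, salary FROM employees WHERE salary > 128169

Result:
id | name  | salary
---+-------+-------
1  | Bob   | 175433
2  | Alice | 130580
4  | Kate  | 175123
6  | Bob   | 163642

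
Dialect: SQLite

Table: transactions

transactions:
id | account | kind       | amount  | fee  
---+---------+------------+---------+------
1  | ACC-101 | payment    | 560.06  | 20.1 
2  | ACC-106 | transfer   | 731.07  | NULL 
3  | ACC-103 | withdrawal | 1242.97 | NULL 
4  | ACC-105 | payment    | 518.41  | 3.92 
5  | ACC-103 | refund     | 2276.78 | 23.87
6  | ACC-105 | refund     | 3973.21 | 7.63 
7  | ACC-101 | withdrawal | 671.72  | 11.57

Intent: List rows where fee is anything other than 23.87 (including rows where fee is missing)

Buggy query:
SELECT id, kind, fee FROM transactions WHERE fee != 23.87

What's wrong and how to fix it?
Bug: 'fee != 23.87' is unknown when fee is NULL, so NULL rows are silently excluded

Fix: Handle NULL separately with IS NULL alongside the inequality

Corrected query:
SELECT id, kind, fee FROM transactions WHERE fee != 23.87 OR fee IS NULL

Result:
id | kind       | fee  
---+------------+------
1  | payment    | 20.1 
2  | transfer   | NULL 
3  | withdrawal | NULL 
4  | payment    | 3.92 
6  | refund     | 7.63 
7  | withdrawal | 11.57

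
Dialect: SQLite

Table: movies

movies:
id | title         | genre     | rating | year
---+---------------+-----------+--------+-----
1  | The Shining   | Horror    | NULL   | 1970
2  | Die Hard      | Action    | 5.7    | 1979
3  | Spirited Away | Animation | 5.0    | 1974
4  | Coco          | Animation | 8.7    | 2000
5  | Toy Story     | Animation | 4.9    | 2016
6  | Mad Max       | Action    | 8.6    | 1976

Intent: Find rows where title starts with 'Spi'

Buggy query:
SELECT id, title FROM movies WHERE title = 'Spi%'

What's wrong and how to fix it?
Bug: '=' compares the literal string including the % character; pattern matching needs LIKE

Fix: Replace '=' with LIKE so 'Spi%' is treated as a pattern

Corrected query:
SELECT id, title FROM movies WHERE title LIKE 'Spi%'

Result:
id | title        
---+--------------
3  | Spirited Away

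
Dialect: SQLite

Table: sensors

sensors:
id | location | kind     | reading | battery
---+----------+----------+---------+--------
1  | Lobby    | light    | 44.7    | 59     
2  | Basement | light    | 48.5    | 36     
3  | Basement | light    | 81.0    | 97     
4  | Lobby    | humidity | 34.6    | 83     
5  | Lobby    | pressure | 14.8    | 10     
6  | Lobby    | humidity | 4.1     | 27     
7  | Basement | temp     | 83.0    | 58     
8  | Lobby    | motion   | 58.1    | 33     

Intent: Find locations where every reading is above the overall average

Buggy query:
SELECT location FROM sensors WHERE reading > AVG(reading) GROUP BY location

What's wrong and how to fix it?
Bug: WHERE evaluates per row before aggregation, so AVG() is unavailable

Fix: Use a subquery for AVG and a HAVING MIN(...) filter so the condition holds for every row in the group

Corrected query:
SELECT location FROM sensors GROUP BY location HAVING MIN(reading) > (SELECT AVG(reading) FROM sensors)

Result:
location
--------
Basement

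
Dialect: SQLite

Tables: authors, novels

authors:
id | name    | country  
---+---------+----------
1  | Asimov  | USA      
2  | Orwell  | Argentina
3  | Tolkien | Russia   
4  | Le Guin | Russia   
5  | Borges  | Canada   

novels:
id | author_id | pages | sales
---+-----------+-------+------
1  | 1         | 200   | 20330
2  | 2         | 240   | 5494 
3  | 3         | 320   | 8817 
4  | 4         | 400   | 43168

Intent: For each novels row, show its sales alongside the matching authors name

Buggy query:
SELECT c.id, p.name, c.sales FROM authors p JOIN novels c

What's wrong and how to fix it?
Bug: JOIN with no ON clause produces a cartesian product; every novels row pairs with every authors row

Fix: Add ON c.author_id = p.id to the JOIN

Corrected query:
SELECT c.id, p.name, c.sales FROM authors p JOIN novels c ON c.author_id = p.id

Result:
id | name    | sales
---+---------+------
1  | Asimov  | 20330
2  | Orwell  | 5494 
3  | Tolkien | 8817 
4  | Le Guin | 43168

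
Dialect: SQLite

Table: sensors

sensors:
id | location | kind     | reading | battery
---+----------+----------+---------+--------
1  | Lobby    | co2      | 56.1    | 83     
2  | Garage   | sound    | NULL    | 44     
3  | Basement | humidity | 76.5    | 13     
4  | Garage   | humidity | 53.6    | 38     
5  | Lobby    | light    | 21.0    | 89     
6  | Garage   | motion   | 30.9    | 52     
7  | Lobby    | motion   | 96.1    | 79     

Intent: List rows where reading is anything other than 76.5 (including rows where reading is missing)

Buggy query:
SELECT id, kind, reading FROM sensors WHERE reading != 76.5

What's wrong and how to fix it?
Bug: 'reading != 76.5' is unknown when reading is NULL, so NULL rows are silently excluded

Fix: Handle NULL separately with IS NULL alongside the inequality

Corrected query:
SELECT id, kind, reading FROM sensors WHERE reading != 76.5 OR reading IS NULL

Result:
id | kind     | reading
---+----------+--------
1  | co2      | 56.1   
2  | sound    | NULL   
4  | humidity | 53.6   
5  | light    | 21     
6  | motion   | 30.9   
7  | motion   | 96.1   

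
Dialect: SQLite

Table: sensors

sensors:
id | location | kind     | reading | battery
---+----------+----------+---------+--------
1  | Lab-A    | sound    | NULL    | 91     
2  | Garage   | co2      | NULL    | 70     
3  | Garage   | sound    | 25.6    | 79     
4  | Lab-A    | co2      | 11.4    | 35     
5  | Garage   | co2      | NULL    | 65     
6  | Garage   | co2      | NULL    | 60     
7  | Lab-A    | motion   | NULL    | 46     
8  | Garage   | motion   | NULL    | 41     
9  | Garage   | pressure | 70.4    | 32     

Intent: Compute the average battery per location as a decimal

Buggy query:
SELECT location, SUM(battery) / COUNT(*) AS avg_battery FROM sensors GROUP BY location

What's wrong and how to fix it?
Bug: Both operands are integers, so '/' performs integer division and truncates

Fix: Multiply by 1.0 (or CAST to REAL) to force floating-point division

Corrected query:
SELECT location, SUM(battery) * 1.0 / COUNT(*) AS avg_battery FROM sensors GROUP BY location

Result:
location | avg_battery
---------+------------
Garage   | 57.833333  
Lab-A    | 57.333333  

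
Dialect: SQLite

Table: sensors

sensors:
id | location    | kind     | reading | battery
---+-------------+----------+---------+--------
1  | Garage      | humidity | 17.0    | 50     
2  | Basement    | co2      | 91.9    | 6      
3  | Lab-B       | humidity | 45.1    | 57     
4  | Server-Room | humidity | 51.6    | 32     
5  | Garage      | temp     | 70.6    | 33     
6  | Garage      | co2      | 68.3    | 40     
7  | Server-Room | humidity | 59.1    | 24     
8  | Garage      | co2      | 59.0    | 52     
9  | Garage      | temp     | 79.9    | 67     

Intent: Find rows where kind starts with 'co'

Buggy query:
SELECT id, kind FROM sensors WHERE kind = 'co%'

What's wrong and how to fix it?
Bug: '=' compares the literal string including the % character; pattern matching needs LIKE

Fix: Replace '=' with LIKE so 'co%' is treated as a pattern

Corrected query:
SELECT id, kind FROM sensors WHERE kind LIKE 'co%'

Result:
id | kind
---+-----
2  | co2 
6  | co2 
8  | co2 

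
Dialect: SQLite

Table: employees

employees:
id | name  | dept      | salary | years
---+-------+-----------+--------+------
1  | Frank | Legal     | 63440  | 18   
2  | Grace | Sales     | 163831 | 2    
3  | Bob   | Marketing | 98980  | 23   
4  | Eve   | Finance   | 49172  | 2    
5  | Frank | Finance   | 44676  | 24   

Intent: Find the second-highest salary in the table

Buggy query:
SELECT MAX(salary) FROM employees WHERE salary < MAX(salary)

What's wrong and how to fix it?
Bug: The inner MAX is an aggregate inside WHERE, which is not allowed

Fix: Compute the overall MAX in a subquery, then take MAX of rows below it

Corrected query:
SELECT MAX(salary) FROM employees WHERE salary < (SELECT MAX(salary) FROM employees)

Result:
MAX(salary)
-----------
98980      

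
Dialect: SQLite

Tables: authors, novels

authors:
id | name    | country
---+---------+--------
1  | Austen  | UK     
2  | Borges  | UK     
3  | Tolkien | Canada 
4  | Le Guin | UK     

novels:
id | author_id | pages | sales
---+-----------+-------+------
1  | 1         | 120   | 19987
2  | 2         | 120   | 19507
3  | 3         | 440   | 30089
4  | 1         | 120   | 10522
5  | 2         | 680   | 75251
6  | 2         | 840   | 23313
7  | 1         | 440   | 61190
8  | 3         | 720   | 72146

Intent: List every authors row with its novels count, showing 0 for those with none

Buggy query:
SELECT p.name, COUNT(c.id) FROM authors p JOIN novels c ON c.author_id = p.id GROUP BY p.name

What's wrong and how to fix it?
Bug: INNER JOIN drops authors rows that have no matching novels rows

Fix: Use LEFT JOIN so parents without children still appear (COUNT(c.id) gives 0)

Corrected query:
SELECT p.name, COUNT(c.id) FROM authors p LEFT JOIN novels c ON c.author_id = p.id GROUP BY p.name

Result:
name    | COUNT(c.id)
--------+------------
Austen  | 3          
Borges  | 3          
Le Guin | 0          
Tolkien | 2          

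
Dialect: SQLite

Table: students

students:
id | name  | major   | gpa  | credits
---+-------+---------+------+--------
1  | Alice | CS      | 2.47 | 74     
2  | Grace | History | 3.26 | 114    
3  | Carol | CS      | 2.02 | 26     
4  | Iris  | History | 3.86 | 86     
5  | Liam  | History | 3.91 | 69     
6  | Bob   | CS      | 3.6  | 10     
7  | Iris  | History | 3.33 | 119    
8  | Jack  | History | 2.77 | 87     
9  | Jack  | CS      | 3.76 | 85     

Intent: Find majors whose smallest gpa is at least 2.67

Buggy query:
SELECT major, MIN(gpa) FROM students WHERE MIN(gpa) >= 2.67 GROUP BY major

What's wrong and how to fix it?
Bug: MIN() in WHERE is a misuse of aggregate

Fix: Replace WHERE with HAVING after the GROUP BY

Corrected query:
SELECT major, MIN(gpa) FROM students GROUP BY major HAVING MIN(gpa) >= 2.67

Result:
major   | MIN(gpa)
--------+---------
History | 2.77    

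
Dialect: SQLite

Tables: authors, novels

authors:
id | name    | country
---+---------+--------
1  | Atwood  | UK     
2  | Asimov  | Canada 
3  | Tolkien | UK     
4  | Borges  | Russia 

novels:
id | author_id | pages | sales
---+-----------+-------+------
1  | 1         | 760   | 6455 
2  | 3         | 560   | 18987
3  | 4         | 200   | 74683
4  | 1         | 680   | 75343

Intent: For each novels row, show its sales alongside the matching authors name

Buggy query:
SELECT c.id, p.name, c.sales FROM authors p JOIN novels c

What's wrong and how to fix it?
Bug: JOIN with no ON clause produces a cartesian product; every novels row pairs with every authors row

Fix: Specify the join condition linking the foreign key to the parent id

Corrected query:
SELECT c.id, p.name, c.sales FROM authors p JOIN novels c ON c.author_id = p.id

Result:
id | name    | sales
---+---------+------
1  | Atwood  | 6455 
2  | Tolkien | 18987
3  | Borges  | 74683
4  | Atwood  | 75343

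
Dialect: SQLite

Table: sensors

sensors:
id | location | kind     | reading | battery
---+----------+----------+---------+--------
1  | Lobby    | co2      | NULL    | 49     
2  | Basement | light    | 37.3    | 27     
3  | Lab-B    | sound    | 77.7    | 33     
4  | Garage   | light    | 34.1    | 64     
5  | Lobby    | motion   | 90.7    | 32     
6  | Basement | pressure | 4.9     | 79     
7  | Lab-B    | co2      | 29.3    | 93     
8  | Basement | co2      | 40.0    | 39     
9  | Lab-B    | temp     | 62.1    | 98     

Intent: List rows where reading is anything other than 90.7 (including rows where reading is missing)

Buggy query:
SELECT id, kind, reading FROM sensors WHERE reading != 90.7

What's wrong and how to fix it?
Bug: Inequality against NULL is unknown, not true; rows with NULL are dropped

Fix: Handle NULL separately with IS NULL alongside the inequality

Corrected query:
SELECT id, kind, reading FROM sensors WHERE reading != 90.7 OR reading IS NULL

Result:
id | kind     | reading
---+----------+--------
1  | co2      | NULL   
2  | light    | 37.3   
3  | sound    | 77.7   
4  | light    | 34.1   
6  | pressure | 4.9    
7  | co2      | 29.3   
8  | co2      | 40     
9  | temp     | 62.1   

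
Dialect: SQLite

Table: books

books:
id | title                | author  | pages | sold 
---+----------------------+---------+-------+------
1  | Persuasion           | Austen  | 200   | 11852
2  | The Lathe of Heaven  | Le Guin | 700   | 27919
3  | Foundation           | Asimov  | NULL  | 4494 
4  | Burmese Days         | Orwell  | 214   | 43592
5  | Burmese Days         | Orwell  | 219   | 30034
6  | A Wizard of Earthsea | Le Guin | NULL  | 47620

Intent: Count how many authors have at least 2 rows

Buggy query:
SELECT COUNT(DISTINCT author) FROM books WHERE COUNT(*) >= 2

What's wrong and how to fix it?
Bug: WHERE filters individual rows, not groups, so a group-level COUNT is invalid there

Fix: Group first with HAVING COUNT(*) >= 2, then COUNT the resulting groups

Corrected query:
SELECT COUNT(*) FROM (SELECT author FROM books GROUP BY author HAVING COUNT(*) >= 2)

Result:
COUNT(*)
--------
2       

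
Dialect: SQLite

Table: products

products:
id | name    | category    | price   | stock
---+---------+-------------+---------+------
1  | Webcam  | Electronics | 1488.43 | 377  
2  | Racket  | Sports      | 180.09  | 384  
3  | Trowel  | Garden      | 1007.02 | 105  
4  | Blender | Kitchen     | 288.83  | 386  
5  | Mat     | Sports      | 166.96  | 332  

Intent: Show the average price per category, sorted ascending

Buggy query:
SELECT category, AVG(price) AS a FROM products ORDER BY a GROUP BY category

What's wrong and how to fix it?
Bug: GROUP BY must precede ORDER BY

Fix: Move ORDER BY to the end, after GROUP BY

Corrected query:
SELECT category, AVG(price) AS a FROM products GROUP BY category ORDER BY a

Result:
category    | a      
------------+--------
Sports      | 173.525
Kitchen     | 288.83 
Garden      | 1007.02
Electronics | 1488.43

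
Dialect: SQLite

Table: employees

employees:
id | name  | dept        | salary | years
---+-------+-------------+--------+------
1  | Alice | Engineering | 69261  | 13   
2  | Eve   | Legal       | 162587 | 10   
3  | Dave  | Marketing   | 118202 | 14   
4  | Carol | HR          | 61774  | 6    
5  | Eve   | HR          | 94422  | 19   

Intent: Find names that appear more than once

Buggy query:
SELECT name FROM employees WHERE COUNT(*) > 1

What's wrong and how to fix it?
Bug: WHERE can't reference COUNT(*); aggregates are computed after WHERE

Fix: Group first, then use HAVING for the count condition

Corrected query:
SELECT name FROM employees GROUP BY name HAVING COUNT(*) > 1

Result:
name
----
Eve 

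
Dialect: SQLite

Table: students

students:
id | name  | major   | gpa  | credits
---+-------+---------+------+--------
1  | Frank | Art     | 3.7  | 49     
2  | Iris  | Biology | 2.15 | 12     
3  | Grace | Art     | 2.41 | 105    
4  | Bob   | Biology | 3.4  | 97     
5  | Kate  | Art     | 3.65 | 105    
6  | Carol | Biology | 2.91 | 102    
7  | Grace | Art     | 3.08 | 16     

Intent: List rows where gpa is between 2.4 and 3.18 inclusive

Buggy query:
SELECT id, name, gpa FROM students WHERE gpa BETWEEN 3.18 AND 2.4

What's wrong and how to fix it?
Bug: BETWEEN expects the lower bound first; with 3.18 AND 2.4 the range is empty

Fix: Write BETWEEN 2.4 AND 3.18

Corrected query:
SELECT id, name, gpa FROM students WHERE gpa BETWEEN 2.4 AND 3.18

Result:
id | name  | gpa 
---+-------+-----
3  | Grace | 2.41
6  | Carol | 2.91
7  | Grace | 3.08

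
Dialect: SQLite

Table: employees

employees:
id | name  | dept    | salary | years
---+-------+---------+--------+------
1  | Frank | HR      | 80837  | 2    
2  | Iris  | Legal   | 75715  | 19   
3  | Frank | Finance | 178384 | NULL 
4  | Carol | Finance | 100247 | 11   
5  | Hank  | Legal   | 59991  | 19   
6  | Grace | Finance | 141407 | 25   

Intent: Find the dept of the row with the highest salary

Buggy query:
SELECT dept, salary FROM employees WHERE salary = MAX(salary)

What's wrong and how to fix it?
Bug: MAX(salary) is an aggregate and cannot be used directly in WHERE

Fix: Wrap MAX in a scalar subquery so WHERE compares against a single value

Corrected query:
SELECT dept, salary FROM employees WHERE salary = (SELECT MAX(salary) FROM employees)

Result:
dept    | salary
--------+-------
Finance | 178384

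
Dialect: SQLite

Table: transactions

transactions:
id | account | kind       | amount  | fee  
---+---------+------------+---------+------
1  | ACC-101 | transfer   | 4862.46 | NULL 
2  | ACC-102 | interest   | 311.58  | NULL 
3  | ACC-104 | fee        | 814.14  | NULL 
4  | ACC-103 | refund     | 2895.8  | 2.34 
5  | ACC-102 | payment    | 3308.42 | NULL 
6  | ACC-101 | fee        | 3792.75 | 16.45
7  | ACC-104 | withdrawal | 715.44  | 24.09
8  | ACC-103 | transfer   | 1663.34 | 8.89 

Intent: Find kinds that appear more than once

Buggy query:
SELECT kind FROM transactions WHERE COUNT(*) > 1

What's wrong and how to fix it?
Bug: WHERE can't reference COUNT(*); aggregates are computed after WHERE

Fix: GROUP BY kind, then filter groups with HAVING COUNT(*) > 1

Corrected query:
SELECT kind FROM transactions GROUP BY kind HAVING COUNT(*) > 1

Result:
kind    
--------
fee     
transfer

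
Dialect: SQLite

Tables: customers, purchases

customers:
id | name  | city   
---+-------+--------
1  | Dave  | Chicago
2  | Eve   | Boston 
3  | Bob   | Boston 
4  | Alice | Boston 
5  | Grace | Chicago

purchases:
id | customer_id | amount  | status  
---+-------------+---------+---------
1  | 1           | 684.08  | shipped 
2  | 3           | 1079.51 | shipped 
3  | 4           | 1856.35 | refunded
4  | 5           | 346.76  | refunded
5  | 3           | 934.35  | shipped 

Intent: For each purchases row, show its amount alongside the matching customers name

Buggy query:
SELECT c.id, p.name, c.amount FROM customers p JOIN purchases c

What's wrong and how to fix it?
Bug: Missing join condition: each purchases row is matched to all customers rows instead of just its own

Fix: Add ON c.customer_id = p.id to the JOIN

Corrected query:
SELECT c.id, p.name, c.amount FROM customers p JOIN purchases c ON c.customer_id = p.id

Result:
id | name  | amount 
---+-------+--------
1  | Dave  | 684.08 
2  | Bob   | 1079.51
3  | Alice | 1856.35
4  | Grace | 346.76 
5  | Bob   | 934.35 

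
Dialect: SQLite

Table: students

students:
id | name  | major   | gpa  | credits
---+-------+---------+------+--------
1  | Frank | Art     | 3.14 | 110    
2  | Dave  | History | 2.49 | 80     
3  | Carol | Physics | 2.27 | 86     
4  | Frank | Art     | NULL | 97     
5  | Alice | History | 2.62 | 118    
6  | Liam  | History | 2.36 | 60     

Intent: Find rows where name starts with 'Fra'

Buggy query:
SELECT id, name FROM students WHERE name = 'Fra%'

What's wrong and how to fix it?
Bug: Wildcards only work with LIKE; '=' treats '%' as a literal character

Fix: Replace '=' with LIKE so 'Fra%' is treated as a pattern

Corrected query:
SELECT id, name FROM students WHERE name LIKE 'Fra%'

Result:
id | name 
---+------
1  | Frank
4  | Frank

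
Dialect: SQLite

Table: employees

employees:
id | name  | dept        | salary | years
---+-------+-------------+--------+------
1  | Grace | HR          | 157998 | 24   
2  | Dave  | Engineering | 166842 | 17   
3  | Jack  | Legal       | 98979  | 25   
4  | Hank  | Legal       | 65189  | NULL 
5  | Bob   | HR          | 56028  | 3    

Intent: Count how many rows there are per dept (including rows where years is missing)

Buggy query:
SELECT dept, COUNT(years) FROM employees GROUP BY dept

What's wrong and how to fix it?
Bug: COUNT(years) skips NULLs, so groups with missing years are undercounted

Fix: Use COUNT(*) to count all rows regardless of NULL

Corrected query:
SELECT dept, COUNT(*) FROM employees GROUP BY dept

Result:
dept        | COUNT(*)
------------+---------
Engineering | 1       
HR          | 2       
Legal       | 2       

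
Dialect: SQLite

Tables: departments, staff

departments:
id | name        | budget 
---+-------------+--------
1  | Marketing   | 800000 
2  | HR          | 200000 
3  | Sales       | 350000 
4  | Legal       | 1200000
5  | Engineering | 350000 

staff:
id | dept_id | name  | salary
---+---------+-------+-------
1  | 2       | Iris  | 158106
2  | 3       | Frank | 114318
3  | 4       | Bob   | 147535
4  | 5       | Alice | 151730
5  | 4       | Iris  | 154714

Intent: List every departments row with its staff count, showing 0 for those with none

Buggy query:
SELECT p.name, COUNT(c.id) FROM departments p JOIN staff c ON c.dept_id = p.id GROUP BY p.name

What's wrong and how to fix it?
Bug: An inner join excludes parents with zero children

Fix: Use LEFT JOIN so parents without children still appear (COUNT(c.id) gives 0)

Corrected query:
SELECT p.name, COUNT(c.id) FROM departments p LEFT JOIN staff c ON c.dept_id = p.id GROUP BY p.name

Result:
name        | COUNT(c.id)
------------+------------
Engineering | 1          
HR          | 1          
Legal       | 2          
Marketing   | 0          
Sales       | 1          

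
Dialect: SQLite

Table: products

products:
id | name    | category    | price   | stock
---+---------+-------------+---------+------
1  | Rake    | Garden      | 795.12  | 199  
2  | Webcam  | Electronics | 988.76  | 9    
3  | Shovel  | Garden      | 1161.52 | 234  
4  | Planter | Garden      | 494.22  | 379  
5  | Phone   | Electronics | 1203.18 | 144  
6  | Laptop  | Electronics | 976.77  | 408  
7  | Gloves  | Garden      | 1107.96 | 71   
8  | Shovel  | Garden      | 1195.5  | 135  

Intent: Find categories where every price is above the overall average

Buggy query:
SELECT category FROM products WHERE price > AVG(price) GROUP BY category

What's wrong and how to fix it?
Bug: AVG() is an aggregate; it can't sit directly in WHERE

Fix: Compute the overall average in a scalar subquery and compare each group's MIN against it in HAVING

Corrected query:
SELECT category FROM products GROUP BY category HAVING MIN(price) > (SELECT AVG(price) FROM products)

Result:
(no rows)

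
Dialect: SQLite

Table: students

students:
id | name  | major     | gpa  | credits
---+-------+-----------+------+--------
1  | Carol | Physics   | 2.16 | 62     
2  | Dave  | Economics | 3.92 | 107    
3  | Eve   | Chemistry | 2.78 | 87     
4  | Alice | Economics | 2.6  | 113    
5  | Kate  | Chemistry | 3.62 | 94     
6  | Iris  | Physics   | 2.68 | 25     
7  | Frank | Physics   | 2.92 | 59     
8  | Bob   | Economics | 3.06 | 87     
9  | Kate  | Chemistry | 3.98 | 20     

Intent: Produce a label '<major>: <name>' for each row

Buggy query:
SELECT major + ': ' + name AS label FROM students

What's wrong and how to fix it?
Bug: SQLite uses || for string concatenation; + coerces text to numbers (yielding 0)

Fix: Use the || operator for string concatenation

Corrected query:
SELECT major || ': ' || name AS label FROM students

Result:
label           
----------------
Physics: Carol  
Economics: Dave 
Chemistry: Eve  
Economics: Alice
Chemistry: Kate 
Physics: Iris   
Physics: Frank  
Economics: Bob  
Chemistry: Kate 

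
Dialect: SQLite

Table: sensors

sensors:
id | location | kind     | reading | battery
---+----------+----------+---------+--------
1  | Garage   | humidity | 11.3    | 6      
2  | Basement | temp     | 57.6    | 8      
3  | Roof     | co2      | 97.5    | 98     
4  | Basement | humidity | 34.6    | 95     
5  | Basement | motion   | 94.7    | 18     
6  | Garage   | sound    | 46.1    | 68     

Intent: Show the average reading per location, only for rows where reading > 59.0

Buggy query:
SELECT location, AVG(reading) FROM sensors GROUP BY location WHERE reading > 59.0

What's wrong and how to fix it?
Bug: Row-level WHERE must come before GROUP BY in the clause order

Fix: Place WHERE between FROM and GROUP BY

Corrected query:
SELECT location, AVG(reading) FROM sensors WHERE reading > 59.0 GROUP BY location

Result:
location | AVG(reading)
---------+-------------
Basement | 94.7        
Roof     | 97.5        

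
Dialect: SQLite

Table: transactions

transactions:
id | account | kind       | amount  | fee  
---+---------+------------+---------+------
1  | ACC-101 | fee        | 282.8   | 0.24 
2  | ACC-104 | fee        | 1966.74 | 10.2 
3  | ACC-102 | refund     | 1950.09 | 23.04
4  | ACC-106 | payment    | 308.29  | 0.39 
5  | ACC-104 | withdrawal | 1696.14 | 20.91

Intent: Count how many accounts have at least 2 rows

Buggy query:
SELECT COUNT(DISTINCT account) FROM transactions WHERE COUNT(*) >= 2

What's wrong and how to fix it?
Bug: WHERE filters individual rows, not groups, so a group-level COUNT is invalid there

Fix: Use a subquery that GROUPs and filters with HAVING, then count its rows

Corrected query:
SELECT COUNT(*) FROM (SELECT account FROM transactions GROUP BY account HAVING COUNT(*) >= 2)

Result:
COUNT(*)
--------
1       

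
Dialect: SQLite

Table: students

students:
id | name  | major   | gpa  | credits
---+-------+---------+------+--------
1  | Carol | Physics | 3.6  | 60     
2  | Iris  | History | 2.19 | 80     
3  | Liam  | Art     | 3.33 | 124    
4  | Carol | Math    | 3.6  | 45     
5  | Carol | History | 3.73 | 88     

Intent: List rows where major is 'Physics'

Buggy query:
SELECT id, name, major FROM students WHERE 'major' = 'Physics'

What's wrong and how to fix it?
Bug: 'major' in single quotes is a string literal, not the column; the comparison is literal-vs-literal and never true

Fix: Reference the column as major without single quotes

Corrected query:
SELECT id, name, major FROM students WHERE major = 'Physics'

Result:
id | name  | major  
---+-------+--------
1  | Carol | Physics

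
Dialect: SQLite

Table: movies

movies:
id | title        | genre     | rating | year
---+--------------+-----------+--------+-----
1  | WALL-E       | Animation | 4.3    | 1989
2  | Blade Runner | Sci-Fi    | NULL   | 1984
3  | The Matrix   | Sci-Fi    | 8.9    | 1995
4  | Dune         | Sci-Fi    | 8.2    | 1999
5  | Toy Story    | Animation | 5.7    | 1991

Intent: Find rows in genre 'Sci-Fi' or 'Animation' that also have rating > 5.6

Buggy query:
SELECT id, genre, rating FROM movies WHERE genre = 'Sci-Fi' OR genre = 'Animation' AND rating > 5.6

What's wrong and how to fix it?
Bug: Without parentheses, AND is evaluated before OR, so the rating filter only applies to the 'Animation' branch

Fix: Add parentheses around the OR so the AND applies to both alternatives

Corrected query:
SELECT id, genre, rating FROM movies WHERE (genre = 'Sci-Fi' OR genre = 'Animation') AND rating > 5.6

Result:
id | genre     | rating
---+-----------+-------
3  | Sci-Fi    | 8.9   
4  | Sci-Fi    | 8.2   
5  | Animation | 5.7   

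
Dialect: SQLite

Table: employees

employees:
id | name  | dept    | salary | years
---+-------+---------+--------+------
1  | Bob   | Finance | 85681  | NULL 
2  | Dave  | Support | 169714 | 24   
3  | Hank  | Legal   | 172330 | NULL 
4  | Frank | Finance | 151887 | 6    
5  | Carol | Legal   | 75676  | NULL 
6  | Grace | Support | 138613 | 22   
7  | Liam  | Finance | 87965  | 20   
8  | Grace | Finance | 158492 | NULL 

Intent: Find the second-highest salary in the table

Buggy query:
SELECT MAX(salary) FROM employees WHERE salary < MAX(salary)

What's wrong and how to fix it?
Bug: The inner MAX is an aggregate inside WHERE, which is not allowed

Fix: Put the inner MAX in a scalar subquery

Corrected query:
SELECT MAX(salary) FROM employees WHERE salary < (SELECT MAX(salary) FROM employees)

Result:
MAX(salary)
-----------
169714     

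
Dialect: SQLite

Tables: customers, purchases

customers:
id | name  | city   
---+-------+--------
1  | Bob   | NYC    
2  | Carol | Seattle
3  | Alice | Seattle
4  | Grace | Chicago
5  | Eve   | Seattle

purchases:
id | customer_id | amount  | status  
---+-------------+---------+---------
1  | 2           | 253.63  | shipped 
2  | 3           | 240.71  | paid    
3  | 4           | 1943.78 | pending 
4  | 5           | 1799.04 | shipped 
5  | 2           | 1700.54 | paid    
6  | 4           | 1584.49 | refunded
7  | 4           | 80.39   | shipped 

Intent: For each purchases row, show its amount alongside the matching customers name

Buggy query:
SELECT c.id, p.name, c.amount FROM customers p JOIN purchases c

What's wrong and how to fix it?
Bug: JOIN with no ON clause produces a cartesian product; every purchases row pairs with every customers row

Fix: Specify the join condition linking the foreign key to the parent id

Corrected query:
SELECT c.id, p.name, c.amount FROM customers p JOIN purchases c ON c.customer_id = p.id

Result:
id | name  | amount 
---+-------+--------
1  | Carol | 253.63 
2  | Alice | 240.71 
3  | Grace | 1943.78
4  | Eve   | 1799.04
5  | Carol | 1700.54
6  | Grace | 1584.49
7  | Grace | 80.39  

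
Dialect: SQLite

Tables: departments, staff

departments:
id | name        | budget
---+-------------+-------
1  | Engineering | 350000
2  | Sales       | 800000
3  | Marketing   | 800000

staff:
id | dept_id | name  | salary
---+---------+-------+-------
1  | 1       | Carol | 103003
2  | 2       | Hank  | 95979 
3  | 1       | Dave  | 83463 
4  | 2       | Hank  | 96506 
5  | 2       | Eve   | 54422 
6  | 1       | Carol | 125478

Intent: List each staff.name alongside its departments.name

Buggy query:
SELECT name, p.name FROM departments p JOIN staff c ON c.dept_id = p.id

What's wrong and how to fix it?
Bug: 'name' exists in both joined tables, so the database can't tell which one is meant

Fix: Prefix ambiguous columns with the table alias

Corrected query:
SELECT c.name, p.name FROM departments p JOIN staff c ON c.dept_id = p.id

Result:
name  | name       
------+------------
Carol | Engineering
Hank  | Sales      
Dave  | Engineering
Hank  | Sales      
Eve   | Sales      
Carol | Engineering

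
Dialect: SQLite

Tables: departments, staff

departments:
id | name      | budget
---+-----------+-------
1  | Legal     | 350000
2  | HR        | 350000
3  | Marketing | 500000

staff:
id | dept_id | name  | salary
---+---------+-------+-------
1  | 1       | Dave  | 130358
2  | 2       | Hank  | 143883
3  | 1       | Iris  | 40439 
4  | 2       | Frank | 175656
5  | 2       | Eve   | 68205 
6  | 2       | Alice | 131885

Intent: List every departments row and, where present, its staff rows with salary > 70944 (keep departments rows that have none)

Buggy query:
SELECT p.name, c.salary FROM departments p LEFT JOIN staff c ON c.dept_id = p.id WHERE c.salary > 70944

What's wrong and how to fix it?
Bug: A WHERE condition on the right-hand table after LEFT JOIN drops unmatched parents

Fix: Put 'c.salary > 70944' in the JOIN's ON clause instead of WHERE

Corrected query:
SELECT p.name, c.salary FROM departments p LEFT JOIN staff c ON c.dept_id = p.id AND c.salary > 70944

Result:
name      | salary
----------+-------
Legal     | 130358
HR        | 131885
HR        | 143883
HR        | 175656
Marketing | NULL  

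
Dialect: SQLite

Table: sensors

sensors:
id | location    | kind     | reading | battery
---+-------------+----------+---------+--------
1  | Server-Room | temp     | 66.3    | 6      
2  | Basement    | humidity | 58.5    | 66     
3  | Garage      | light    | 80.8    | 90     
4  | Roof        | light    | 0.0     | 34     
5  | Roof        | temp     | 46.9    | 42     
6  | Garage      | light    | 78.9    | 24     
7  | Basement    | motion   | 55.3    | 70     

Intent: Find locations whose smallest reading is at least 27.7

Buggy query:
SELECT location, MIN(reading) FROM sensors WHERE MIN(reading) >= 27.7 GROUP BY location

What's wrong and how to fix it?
Bug: MIN() in WHERE is a misuse of aggregate

Fix: Replace WHERE with HAVING after the GROUP BY

Corrected query:
SELECT location, MIN(reading) FROM sensors GROUP BY location HAVING MIN(reading) >= 27.7

Result:
location    | MIN(reading)
------------+-------------
Basement    | 55.3        
Garage      | 78.9        
Server-Room | 66.3        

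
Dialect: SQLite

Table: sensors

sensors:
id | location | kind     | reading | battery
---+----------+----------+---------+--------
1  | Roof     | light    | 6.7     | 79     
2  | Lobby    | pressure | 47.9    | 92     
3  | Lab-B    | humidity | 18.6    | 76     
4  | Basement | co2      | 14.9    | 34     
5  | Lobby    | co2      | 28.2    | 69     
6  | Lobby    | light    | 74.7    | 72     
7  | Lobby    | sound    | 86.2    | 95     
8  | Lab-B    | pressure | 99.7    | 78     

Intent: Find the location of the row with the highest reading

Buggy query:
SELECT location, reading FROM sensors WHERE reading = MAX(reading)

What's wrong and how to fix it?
Bug: MAX(reading) is an aggregate and cannot be used directly in WHERE

Fix: Wrap MAX in a scalar subquery so WHERE compares against a single value

Corrected query:
SELECT location, reading FROM sensors WHERE reading = (SELECT MAX(reading) FROM sensors)

Result:
location | reading
---------+--------
Lab-B    | 99.7   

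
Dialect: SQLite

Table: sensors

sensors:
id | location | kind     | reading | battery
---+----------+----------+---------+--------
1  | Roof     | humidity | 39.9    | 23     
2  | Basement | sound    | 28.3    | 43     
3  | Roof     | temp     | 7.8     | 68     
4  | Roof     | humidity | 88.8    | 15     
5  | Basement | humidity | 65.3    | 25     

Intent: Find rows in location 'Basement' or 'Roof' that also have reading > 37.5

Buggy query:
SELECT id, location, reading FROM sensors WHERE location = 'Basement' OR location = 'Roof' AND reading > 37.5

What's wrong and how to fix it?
Bug: AND binds tighter than OR, so this parses as location = 'Basement' OR (location = 'Roof' AND reading > 37.5)

Fix: Add parentheses around the OR so the AND applies to both alternatives

Corrected query:
SELECT id, location, reading FROM sensors WHERE (location = 'Basement' OR location = 'Roof') AND reading > 37.5

Result:
id | location | reading
---+----------+--------
1  | Roof     | 39.9   
4  | Roof     | 88.8   
5  | Basement | 65.3   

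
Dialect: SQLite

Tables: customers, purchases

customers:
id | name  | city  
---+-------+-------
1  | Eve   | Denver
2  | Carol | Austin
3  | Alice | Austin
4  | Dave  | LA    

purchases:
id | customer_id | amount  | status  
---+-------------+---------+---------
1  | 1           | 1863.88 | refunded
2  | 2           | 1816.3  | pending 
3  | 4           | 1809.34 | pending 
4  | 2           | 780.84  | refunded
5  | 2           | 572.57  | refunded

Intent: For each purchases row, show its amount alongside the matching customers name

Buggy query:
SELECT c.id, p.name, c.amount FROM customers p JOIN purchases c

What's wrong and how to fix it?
Bug: JOIN with no ON clause produces a cartesian product; every purchases row pairs with every customers row

Fix: Specify the join condition linking the foreign key to the parent id

Corrected query:
SELECT c.id, p.name, c.amount FROM customers p JOIN purchases c ON c.customer_id = p.id

Result:
id | name  | amount 
---+-------+--------
1  | Eve   | 1863.88
2  | Carol | 1816.3 
3  | Dave  | 1809.34
4  | Carol | 780.84 
5  | Carol | 572.57 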